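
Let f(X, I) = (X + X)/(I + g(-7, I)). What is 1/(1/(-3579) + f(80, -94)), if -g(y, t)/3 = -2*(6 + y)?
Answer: -17895/28637 ≈ -0.62489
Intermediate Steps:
g(y, t) = 36 + 6*y (g(y, t) = -(-6)*(6 + y) = -3*(-12 - 2*y) = 36 + 6*y)
f(X, I) = 2*X/(-6 + I) (f(X, I) = (X + X)/(I + (36 + 6*(-7))) = (2*X)/(I + (36 - 42)) = (2*X)/(I - 6) = (2*X)/(-6 + I) = 2*X/(-6 + I))
1/(1/(-3579) + f(80, -94)) = 1/(1/(-3579) + 2*80/(-6 - 94)) = 1/(-1/3579 + 2*80/(-100)) = 1/(-1/3579 + 2*80*(-1/100)) = 1/(-1/3579 - 8/5) = 1/(-28637/17895) = -17895/28637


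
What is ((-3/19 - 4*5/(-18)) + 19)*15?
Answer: 17060/57 ≈ 299.30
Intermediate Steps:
((-3/19 - 4*5/(-18)) + 19)*15 = ((-3*1/19 - 20*(-1/18)) + 19)*15 = ((-3/19 + 10/9) + 19)*15 = (163/171 + 19)*15 = (3412/171)*15 = 17060/57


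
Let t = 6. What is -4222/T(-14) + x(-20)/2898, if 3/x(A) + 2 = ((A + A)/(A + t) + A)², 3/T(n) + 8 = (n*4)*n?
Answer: -2155433138617/1973676 ≈ -1.0921e+6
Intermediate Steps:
T(n) = 3/(-8 + 4*n²) (T(n) = 3/(-8 + (n*4)*n) = 3/(-8 + (4*n)*n) = 3/(-8 + 4*n²))
x(A) = 3/(-2 + (A + 2*A/(6 + A))²) (x(A) = 3/(-2 + ((A + A)/(A + 6) + A)²) = 3/(-2 + ((2*A)/(6 + A) + A)²) = 3/(-2 + (2*A/(6 + A) + A)²) = 3/(-2 + (A + 2*A/(6 + A))²))
-4222/T(-14) + x(-20)/2898 = -4222/(3/(4*(-2 + (-14)²))) + (3*(6 - 20)²/(-2*(6 - 20)² + (-20)²*(8 - 20)²))/2898 = -4222/(3/(4*(-2 + 196))) + (3*(-14)²/(-2*(-14)² + 400*(-12)²))*(1/2898) = -4222/((¾)/194) + (3*196/(-2*196 + 400*144))*(1/2898) = -4222/((¾)*(1/194)) + (3*196/(-392 + 57600))*(1/2898) = -4222/3/776 + (3*196/57208)*(1/2898) = -4222*776/3 + (3*196*(1/57208))*(1/2898) = -3276272/3 + (147/14302)*(1/2898) = -3276272/3 + 7/1973676 = -2155433138617/1973676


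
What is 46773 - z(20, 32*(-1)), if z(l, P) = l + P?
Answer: 46785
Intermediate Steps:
z(l, P) = P + l
46773 - z(20, 32*(-1)) = 46773 - (32*(-1) + 20) = 46773 - (-32 + 20) = 46773 - 1*(-12) = 46773 + 12 = 46785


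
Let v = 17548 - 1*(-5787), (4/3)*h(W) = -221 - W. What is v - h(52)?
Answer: 94159/4 ≈ 23540.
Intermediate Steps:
h(W) = -663/4 - 3*W/4 (h(W) = 3*(-221 - W)/4 = -663/4 - 3*W/4)
v = 23335 (v = 17548 + 5787 = 23335)
v - h(52) = 23335 - (-663/4 - ¾*52) = 23335 - (-663/4 - 39) = 23335 - 1*(-819/4) = 23335 + 819/4 = 94159/4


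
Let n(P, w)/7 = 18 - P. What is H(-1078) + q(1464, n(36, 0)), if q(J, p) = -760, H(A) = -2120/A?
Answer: -408580/539 ≈ -758.03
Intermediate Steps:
n(P, w) = 126 - 7*P (n(P, w) = 7*(18 - P) = 126 - 7*P)
H(-1078) + q(1464, n(36, 0)) = -2120/(-1078) - 760 = -2120*(-1/1078) - 760 = 1060/539 - 760 = -408580/539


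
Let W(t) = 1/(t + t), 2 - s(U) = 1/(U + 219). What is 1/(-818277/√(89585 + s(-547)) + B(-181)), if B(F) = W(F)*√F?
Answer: -818246338/(592432548*√14257586 + 2260349*I*√181) ≈ -0.00036578 + 4.9725e-9*I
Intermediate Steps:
s(U) = 2 - 1/(219 + U) (s(U) = 2 - 1/(U + 219) = 2 - 1/(219 + U))
W(t) = 1/(2*t)
B(F) = 1/(2*√F) (B(F) = (1/(2*F))*√F = 1/(2*√F))
1/(-818277/√(89585 + s(-547)) + B(-181)) = 1/(-818277/√(89585 + (437 + 2*(-547))/(219 - 547)) + 1/(2*√(-181))) = 1/(-818277/√(89585 + (437 - 1094)/(-328)) + (-I*√181/181)/2) = 1/(-818277/√(89585 - 1/328*(-657)) - I*√181/362) = 1/(-818277/√(89585 + 657/328) - I*√181/362) = 1/(-818277*2*√14257586/2260349 - I*√181/362) = 1/(-1636554*√14257586/2260349 - I*√181/362)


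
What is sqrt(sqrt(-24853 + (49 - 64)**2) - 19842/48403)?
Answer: sqrt(-960412326 + 4685700818*I*sqrt(6157))/48403 ≈ 8.8466 + 8.8697*I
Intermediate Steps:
sqrt(sqrt(-24853 + (49 - 64)**2) - 19842/48403) = sqrt(sqrt(-24853 + (-15)**2) - 19842*1/48403) = sqrt(sqrt(-24853 + 225) - 19842/48403) = sqrt(sqrt(-24628) - 19842/48403) = sqrt(2*I*sqrt(6157) - 19842/48403) = sqrt(-19842/48403 + 2*I*sqrt(6157))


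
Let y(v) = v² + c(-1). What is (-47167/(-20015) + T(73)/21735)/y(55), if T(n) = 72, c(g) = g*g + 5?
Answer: 4562737/5860283919 ≈ 0.00077859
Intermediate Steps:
c(g) = 5 + g² (c(g) = g² + 5 = 5 + g²)
y(v) = 6 + v² (y(v) = v² + (5 + (-1)²) = v² + (5 + 1) = v² + 6 = 6 + v²)
(-47167/(-20015) + T(73)/21735)/y(55) = (-47167/(-20015) + 72/21735)/(6 + 55²) = (-47167*(-1/20015) + 72*(1/21735))/(6 + 3025) = (47167/20015 + 8/2415)/3031 = (4562737/1933449)*(1/3031) = 4562737/5860283919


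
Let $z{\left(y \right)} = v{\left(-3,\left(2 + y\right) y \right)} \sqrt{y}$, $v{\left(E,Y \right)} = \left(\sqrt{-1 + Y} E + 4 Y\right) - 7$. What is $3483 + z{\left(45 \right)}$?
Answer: $3483 - 9 \sqrt{10570} + 25359 \sqrt{5} \approx 59262.0$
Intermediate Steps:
$v{\left(E,Y \right)} = -7 + 4 Y + E \sqrt{-1 + Y}$ ($v{\left(E,Y \right)} = \left(E \sqrt{-1 + Y} + 4 Y\right) - 7 = \left(4 Y + E \sqrt{-1 + Y}\right) - 7 = -7 + 4 Y + E \sqrt{-1 + Y}$)
$z{\left(y \right)} = \sqrt{y} \left(-7 - 3 \sqrt{-1 + y \left(2 + y\right)} + 4 y \left(2 + y\right)\right)$ ($z{\left(y \right)} = \left(-7 + 4 \left(2 + y\right) y - 3 \sqrt{-1 + \left(2 + y\right) y}\right) \sqrt{y} = \left(-7 + 4 y \left(2 + y\right) - 3 \sqrt{-1 + y \left(2 + y\right)}\right) \sqrt{y} = \left(-7 - 3 \sqrt{-1 + y \left(2 + y\right)} + 4 y \left(2 + y\right)\right) \sqrt{y} = \sqrt{y} \left(-7 - 3 \sqrt{-1 + y \left(2 + y\right)} + 4 y \left(2 + y\right)\right)$)
$3483 + z{\left(45 \right)} = 3483 + \sqrt{45} \left(-7 - 3 \sqrt{-1 + 45 \left(2 + 45\right)} + 4 \cdot 45 \left(2 + 45\right)\right) = 3483 + 3 \sqrt{5} \left(-7 - 3 \sqrt{-1 + 45 \cdot 47} + 4 \cdot 45 \cdot 47\right) = 3483 + 3 \sqrt{5} \left(-7 - 3 \sqrt{-1 + 2115} + 8460\right) = 3483 + 3 \sqrt{5} \left(-7 - 3 \sqrt{2114} + 8460\right) = 3483 + 3 \sqrt{5} \left(8453 - 3 \sqrt{2114}\right)$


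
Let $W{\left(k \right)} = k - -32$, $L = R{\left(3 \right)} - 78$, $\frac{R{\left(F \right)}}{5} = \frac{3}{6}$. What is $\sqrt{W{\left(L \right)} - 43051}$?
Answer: $\frac{i \sqrt{172378}}{2} \approx 207.59 i$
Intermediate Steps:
$R{\left(F \right)} = \frac{5}{2}$ ($R{\left(F \right)} = 5 \cdot \frac{3}{6} = 5 \cdot 3 \cdot \frac{1}{6} = 5 \cdot \frac{1}{2} = \frac{5}{2}$)
$L = - \frac{151}{2}$ ($L = \frac{5}{2} - 78 = - \frac{151}{2} \approx -75.5$)
$W{\left(k \right)} = 32 + k$ ($W{\left(k \right)} = k + 32 = 32 + k$)
$\sqrt{W{\left(L \right)} - 43051} = \sqrt{\left(32 - \frac{151}{2}\right) - 43051} = \sqrt{- \frac{87}{2} - 43051} = \sqrt{- \frac{86189}{2}} = \frac{i \sqrt{172378}}{2}$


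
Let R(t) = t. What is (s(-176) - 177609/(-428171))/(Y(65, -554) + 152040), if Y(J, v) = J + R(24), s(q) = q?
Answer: -75180487/65137226059 ≈ -0.0011542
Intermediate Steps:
Y(J, v) = 24 + J (Y(J, v) = J + 24 = 24 + J)
(s(-176) - 177609/(-428171))/(Y(65, -554) + 152040) = (-176 - 177609/(-428171))/((24 + 65) + 152040) = (-176 - 177609*(-1/428171))/(89 + 152040) = (-176 + 177609/428171)/152129 = -75180487/428171*1/152129 = -75180487/65137226059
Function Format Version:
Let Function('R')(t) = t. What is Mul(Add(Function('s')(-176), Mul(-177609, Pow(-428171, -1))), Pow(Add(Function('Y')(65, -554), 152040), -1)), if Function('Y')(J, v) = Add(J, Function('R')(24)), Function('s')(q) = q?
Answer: Rational(-75180487, 65137226059) ≈ -0.0011542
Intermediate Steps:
Function('Y')(J, v) = Add(24, J) (Function('Y')(J, v) = Add(J, 24) = Add(24, J))
Mul(Add(Function('s')(-176), Mul(-177609, Pow(-428171, -1))), Pow(Add(Function('Y')(65, -554), 152040), -1)) = Mul(Add(-176, Mul(-177609, Pow(-428171, -1))), Pow(Add(Add(24, 65), 152040), -1)) = Mul(Add(-176, Mul(-177609, Rational(-1, 428171))), Pow(Add(89, 152040), -1)) = Mul(Add(-176, Rational(177609, 428171)), Pow(152129, -1)) = Mul(Rational(-75180487, 428171), Rational(1, 152129)) = Rational(-75180487, 65137226059)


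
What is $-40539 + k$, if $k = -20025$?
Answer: $-60564$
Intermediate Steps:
$-40539 + k = -40539 - 20025 = -60564$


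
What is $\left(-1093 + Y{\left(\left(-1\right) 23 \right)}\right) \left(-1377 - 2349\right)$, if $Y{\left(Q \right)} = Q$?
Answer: $4158216$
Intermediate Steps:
$\left(-1093 + Y{\left(\left(-1\right) 23 \right)}\right) \left(-1377 - 2349\right) = \left(-1093 - 23\right) \left(-1377 - 2349\right) = \left(-1093 - 23\right) \left(-3726\right) = \left(-1116\right) \left(-3726\right) = 4158216$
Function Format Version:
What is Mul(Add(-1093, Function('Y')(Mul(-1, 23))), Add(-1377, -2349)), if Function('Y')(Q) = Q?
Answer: 4158216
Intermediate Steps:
Mul(Add(-1093, Function('Y')(Mul(-1, 23))), Add(-1377, -2349)) = Mul(Add(-1093, Mul(-1, 23)), Add(-1377, -2349)) = Mul(Add(-1093, -23), -3726) = Mul(-1116, -3726) = 4158216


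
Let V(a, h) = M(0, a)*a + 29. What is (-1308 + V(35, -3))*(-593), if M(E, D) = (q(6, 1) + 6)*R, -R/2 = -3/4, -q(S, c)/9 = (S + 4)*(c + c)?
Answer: 6175502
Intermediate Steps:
q(S, c) = -18*c*(4 + S) (q(S, c) = -9*(S + 4)*(c + c) = -9*(4 + S)*2*c = -18*c*(4 + S))
R = 3/2 (R = -(-6)/4 = -2*(-¾) = 3/2 ≈ 1.5000)
M(E, D) = -261 (M(E, D) = (-18*1*(4 + 6) + 6)*(3/2) = (-18*1*10 + 6)*(3/2) = (-180 + 6)*(3/2) = -174*3/2 = -261)
V(a, h) = 29 - 261*a (V(a, h) = -261*a + 29 = 29 - 261*a)
(-1308 + V(35, -3))*(-593) = (-1308 + (29 - 261*35))*(-593) = (-1308 + (29 - 9135))*(-593) = (-1308 - 9106)*(-593) = -10414*(-593) = 6175502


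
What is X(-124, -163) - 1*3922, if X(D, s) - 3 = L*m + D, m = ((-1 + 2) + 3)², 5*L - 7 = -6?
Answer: -20199/5 ≈ -4039.8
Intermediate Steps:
L = ⅕ (L = 7/5 + (⅕)*(-6) = 7/5 - 6/5 = ⅕ ≈ 0.20000)
m = 16 (m = (1 + 3)² = 4² = 16)
X(D, s) = 31/5 + D (X(D, s) = 3 + ((⅕)*16 + D) = 3 + (16/5 + D) = 31/5 + D)
X(-124, -163) - 1*3922 = (31/5 - 124) - 1*3922 = -589/5 - 3922 = -20199/5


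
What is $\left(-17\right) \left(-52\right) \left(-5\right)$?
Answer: $-4420$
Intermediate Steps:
$\left(-17\right) \left(-52\right) \left(-5\right) = 884 \left(-5\right) = -4420$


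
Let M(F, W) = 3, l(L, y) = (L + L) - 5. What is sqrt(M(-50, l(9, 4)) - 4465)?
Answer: I*sqrt(4462) ≈ 66.798*I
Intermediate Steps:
l(L, y) = -5 + 2*L (l(L, y) = 2*L - 5 = -5 + 2*L)
sqrt(M(-50, l(9, 4)) - 4465) = sqrt(3 - 4465) = sqrt(-4462) = I*sqrt(4462)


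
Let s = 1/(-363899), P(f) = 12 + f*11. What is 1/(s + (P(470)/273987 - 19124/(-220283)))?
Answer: 3137572440904797/331723468302055 ≈ 9.4584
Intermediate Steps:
P(f) = 12 + 11*f
s = -1/363899 ≈ -2.7480e-6
1/(s + (P(470)/273987 - 19124/(-220283))) = 1/(-1/363899 + ((12 + 11*470)/273987 - 19124/(-220283))) = 1/(-1/363899 + ((12 + 5170)*(1/273987) - 19124*(-1/220283))) = 1/(-1/363899 + (5182*(1/273987) + 2732/31469)) = 1/(-1/363899 + (5182/273987 + 2732/31469)) = 1/(-1/363899 + 911604842/8622096903) = 1/(331723468302055/3137572440904797) = 3137572440904797/331723468302055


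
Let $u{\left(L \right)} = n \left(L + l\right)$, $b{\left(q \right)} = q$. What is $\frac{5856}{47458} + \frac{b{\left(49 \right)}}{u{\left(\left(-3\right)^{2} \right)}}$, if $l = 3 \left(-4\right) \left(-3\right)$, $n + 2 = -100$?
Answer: $\frac{201259}{1785510} \approx 0.11272$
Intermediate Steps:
$n = -102$ ($n = -2 - 100 = -102$)
$l = 36$ ($l = \left(-12\right) \left(-3\right) = 36$)
$u{\left(L \right)} = -3672 - 102 L$ ($u{\left(L \right)} = - 102 \left(L + 36\right) = - 102 \left(36 + L\right) = -3672 - 102 L$)
$\frac{5856}{47458} + \frac{b{\left(49 \right)}}{u{\left(\left(-3\right)^{2} \right)}} = \frac{5856}{47458} + \frac{49}{-3672 - 102 \left(-3\right)^{2}} = 5856 \cdot \frac{1}{47458} + \frac{49}{-3672 - 918} = \frac{48}{389} + \frac{49}{-3672 - 918} = \frac{48}{389} + \frac{49}{-4590} = \frac{48}{389} + 49 \left(- \frac{1}{4590}\right) = \frac{48}{389} - \frac{49}{4590} = \frac{201259}{1785510}$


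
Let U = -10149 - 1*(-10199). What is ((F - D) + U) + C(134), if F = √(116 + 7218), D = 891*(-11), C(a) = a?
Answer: 9985 + √7334 ≈ 10071.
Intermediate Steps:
U = 50 (U = -10149 + 10199 = 50)
D = -9801
F = √7334 ≈ 85.639
((F - D) + U) + C(134) = ((√7334 - 1*(-9801)) + 50) + 134 = ((√7334 + 9801) + 50) + 134 = ((9801 + √7334) + 50) + 134 = (9851 + √7334) + 134 = 9985 + √7334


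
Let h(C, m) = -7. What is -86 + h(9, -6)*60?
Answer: -506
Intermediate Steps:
-86 + h(9, -6)*60 = -86 - 7*60 = -86 - 420 = -506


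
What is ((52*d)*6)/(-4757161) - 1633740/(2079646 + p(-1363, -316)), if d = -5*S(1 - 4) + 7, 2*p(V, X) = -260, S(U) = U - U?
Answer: -648042156257/824382701173 ≈ -0.78609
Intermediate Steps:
S(U) = 0
p(V, X) = -130 (p(V, X) = (½)*(-260) = -130)
d = 7 (d = -5*0 + 7 = 0 + 7 = 7)
((52*d)*6)/(-4757161) - 1633740/(2079646 + p(-1363, -316)) = ((52*7)*6)/(-4757161) - 1633740/(2079646 - 130) = (364*6)*(-1/4757161) - 1633740/2079516 = 2184*(-1/4757161) - 1633740*1/2079516 = -2184/4757161 - 136145/173293 = -648042156257/824382701173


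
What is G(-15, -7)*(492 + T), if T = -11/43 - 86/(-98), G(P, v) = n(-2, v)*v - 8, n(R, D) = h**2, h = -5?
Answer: -189945582/2107 ≈ -90150.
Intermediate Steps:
n(R, D) = 25 (n(R, D) = (-5)**2 = 25)
G(P, v) = -8 + 25*v (G(P, v) = 25*v - 8 = -8 + 25*v)
T = 1310/2107 (T = -11*1/43 - 86*(-1/98) = -11/43 + 43/49 = 1310/2107 ≈ 0.62174)
G(-15, -7)*(492 + T) = (-8 + 25*(-7))*(492 + 1310/2107) = (-8 - 175)*(1037954/2107) = -183*1037954/2107 = -189945582/2107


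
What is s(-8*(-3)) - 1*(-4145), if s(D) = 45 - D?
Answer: 4166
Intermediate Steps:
s(-8*(-3)) - 1*(-4145) = (45 - (-8)*(-3)) - 1*(-4145) = (45 - 1*24) + 4145 = (45 - 24) + 4145 = 21 + 4145 = 4166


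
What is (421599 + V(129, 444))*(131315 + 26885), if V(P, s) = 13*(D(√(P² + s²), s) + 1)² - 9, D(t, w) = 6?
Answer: 66796311400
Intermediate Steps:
V(P, s) = 628 (V(P, s) = 13*(6 + 1)² - 9 = 13*7² - 9 = 13*49 - 9 = 637 - 9 = 628)
(421599 + V(129, 444))*(131315 + 26885) = (421599 + 628)*(131315 + 26885) = 422227*158200 = 66796311400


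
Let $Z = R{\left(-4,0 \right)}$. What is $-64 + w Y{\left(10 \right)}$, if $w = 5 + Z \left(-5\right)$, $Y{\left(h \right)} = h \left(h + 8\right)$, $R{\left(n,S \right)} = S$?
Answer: $836$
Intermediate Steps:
$Z = 0$
$Y{\left(h \right)} = h \left(8 + h\right)$
$w = 5$ ($w = 5 + 0 \left(-5\right) = 5 + 0 = 5$)
$-64 + w Y{\left(10 \right)} = -64 + 5 \cdot 10 \left(8 + 10\right) = -64 + 5 \cdot 10 \cdot 18 = -64 + 5 \cdot 180 = -64 + 900 = 836$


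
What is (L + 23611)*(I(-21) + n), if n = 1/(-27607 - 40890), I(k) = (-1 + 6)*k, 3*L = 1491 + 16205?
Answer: -636717034394/205491 ≈ -3.0985e+6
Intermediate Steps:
L = 17696/3 (L = (1491 + 16205)/3 = (⅓)*17696 = 17696/3 ≈ 5898.7)
I(k) = 5*k
n = -1/68497 (n = 1/(-68497) = -1/68497 ≈ -1.4599e-5)
(L + 23611)*(I(-21) + n) = (17696/3 + 23611)*(5*(-21) - 1/68497) = 88529*(-105 - 1/68497)/3 = (88529/3)*(-7192186/68497) = -636717034394/205491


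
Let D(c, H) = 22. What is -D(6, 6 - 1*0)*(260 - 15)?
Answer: -5390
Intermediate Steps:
-D(6, 6 - 1*0)*(260 - 15) = -22*(260 - 15) = -22*245 = -1*5390 = -5390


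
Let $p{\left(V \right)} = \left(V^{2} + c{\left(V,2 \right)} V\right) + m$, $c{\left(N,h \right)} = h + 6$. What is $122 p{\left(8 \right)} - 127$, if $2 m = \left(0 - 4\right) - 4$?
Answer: $15001$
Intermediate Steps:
$c{\left(N,h \right)} = 6 + h$
$m = -4$ ($m = \frac{\left(0 - 4\right) - 4}{2} = \frac{-4 - 4}{2} = \frac{1}{2} \left(-8\right) = -4$)
$p{\left(V \right)} = -4 + V^{2} + 8 V$ ($p{\left(V \right)} = \left(V^{2} + \left(6 + 2\right) V\right) - 4 = \left(V^{2} + 8 V\right) - 4 = -4 + V^{2} + 8 V$)
$122 p{\left(8 \right)} - 127 = 122 \left(-4 + 8^{2} + 8 \cdot 8\right) - 127 = 122 \left(-4 + 64 + 64\right) - 127 = 122 \cdot 124 - 127 = 15128 - 127 = 15001$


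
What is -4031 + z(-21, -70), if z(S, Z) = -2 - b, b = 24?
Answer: -4057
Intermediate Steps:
z(S, Z) = -26 (z(S, Z) = -2 - 1*24 = -2 - 24 = -26)
-4031 + z(-21, -70) = -4031 - 26 = -4057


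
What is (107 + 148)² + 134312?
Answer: 199337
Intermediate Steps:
(107 + 148)² + 134312 = 255² + 134312 = 65025 + 134312 = 199337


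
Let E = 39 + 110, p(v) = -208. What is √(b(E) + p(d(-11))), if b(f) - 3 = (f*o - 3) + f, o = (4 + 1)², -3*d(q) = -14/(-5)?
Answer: √3666 ≈ 60.547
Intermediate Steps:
d(q) = -14/15 (d(q) = -(-14)/(3*(-5)) = -(-14)*(-1)/(3*5) = -⅓*14/5 = -14/15)
E = 149
o = 25 (o = 5² = 25)
b(f) = 26*f (b(f) = 3 + ((f*25 - 3) + f) = 3 + ((25*f - 3) + f) = 3 + ((-3 + 25*f) + f) = 3 + (-3 + 26*f) = 26*f)
√(b(E) + p(d(-11))) = √(26*149 - 208) = √(3874 - 208) = √3666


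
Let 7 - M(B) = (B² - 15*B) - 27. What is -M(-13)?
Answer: 330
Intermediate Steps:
M(B) = 34 - B² + 15*B (M(B) = 7 - ((B² - 15*B) - 27) = 7 - (-27 + B² - 15*B) = 7 + (27 - B² + 15*B) = 34 - B² + 15*B)
-M(-13) = -(34 - 1*(-13)² + 15*(-13)) = -(34 - 1*169 - 195) = -(34 - 169 - 195) = -1*(-330) = 330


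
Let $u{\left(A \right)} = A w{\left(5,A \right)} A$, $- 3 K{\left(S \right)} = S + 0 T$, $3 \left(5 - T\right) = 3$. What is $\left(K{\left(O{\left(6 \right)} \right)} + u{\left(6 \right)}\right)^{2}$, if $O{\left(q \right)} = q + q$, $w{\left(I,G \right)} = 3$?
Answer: $10816$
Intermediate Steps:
$T = 4$ ($T = 5 - 1 = 4$)
$O{\left(q \right)} = 2 q$
$K{\left(S \right)} = - \frac{S}{3}$ ($K{\left(S \right)} = - \frac{S + 0 \cdot 4}{3} = - \frac{S + 0}{3} = - \frac{S}{3}$)
$u{\left(A \right)} = 3 A^{2}$ ($u{\left(A \right)} = A 3 A = 3 A A = 3 A^{2}$)
$\left(K{\left(O{\left(6 \right)} \right)} + u{\left(6 \right)}\right)^{2} = \left(- \frac{2 \cdot 6}{3} + 3 \cdot 6^{2}\right)^{2} = \left(\left(- \frac{1}{3}\right) 12 + 3 \cdot 36\right)^{2} = \left(-4 + 108\right)^{2} = 104^{2} = 10816$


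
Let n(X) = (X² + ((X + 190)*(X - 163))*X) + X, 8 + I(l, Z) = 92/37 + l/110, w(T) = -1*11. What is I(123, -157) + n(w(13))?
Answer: 1394836231/4070 ≈ 3.4271e+5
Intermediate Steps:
w(T) = -11
I(l, Z) = -204/37 + l/110 (I(l, Z) = -8 + (92/37 + l/110) = -204/37 + l/110)
n(X) = X + X² + X*(-163 + X)*(190 + X) (n(X) = (X² + ((190 + X)*(-163 + X))*X) + X = (X² + ((-163 + X)*(190 + X))*X) + X = (X² + X*(-163 + X)*(190 + X)) + X = X + X² + X*(-163 + X)*(190 + X))
I(123, -157) + n(w(13)) = (-204/37 + (1/110)*123) - 11*(-30969 + (-11)² + 28*(-11)) = (-204/37 + 123/110) - 11*(-30969 + 121 - 308) = -17889/4070 - 11*(-31156) = -17889/4070 + 342716 = 1394836231/4070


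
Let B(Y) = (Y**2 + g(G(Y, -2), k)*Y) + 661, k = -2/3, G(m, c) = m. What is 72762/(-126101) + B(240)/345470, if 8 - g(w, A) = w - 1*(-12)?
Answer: -25174792339/43564112470 ≈ -0.57788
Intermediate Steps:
k = -2/3 (k = -2*1/3 = -2/3 ≈ -0.66667)
g(w, A) = -4 - w (g(w, A) = 8 - (w - 1*(-12)) = 8 - (w + 12) = 8 - (12 + w) = 8 + (-12 - w) = -4 - w)
B(Y) = 661 + Y**2 + Y*(-4 - Y) (B(Y) = (Y**2 + (-4 - Y)*Y) + 661 = (Y**2 + Y*(-4 - Y)) + 661 = 661 + Y**2 + Y*(-4 - Y))
72762/(-126101) + B(240)/345470 = 72762/(-126101) + (661 - 4*240)/345470 = 72762*(-1/126101) + (661 - 960)*(1/345470) = -72762/126101 - 299*1/345470 = -72762/126101 - 299/345470 = -25174792339/43564112470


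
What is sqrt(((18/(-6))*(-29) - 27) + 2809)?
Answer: sqrt(2869) ≈ 53.563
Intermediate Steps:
sqrt(((18/(-6))*(-29) - 27) + 2809) = sqrt(((18*(-1/6))*(-29) - 27) + 2809) = sqrt((-3*(-29) - 27) + 2809) = sqrt((87 - 27) + 2809) = sqrt(60 + 2809) = sqrt(2869)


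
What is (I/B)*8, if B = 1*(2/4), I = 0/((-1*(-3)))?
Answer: 0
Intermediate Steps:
I = 0 (I = 0/3 = 0*(1/3) = 0)
B = 1/2 (B = 1*(2*(1/4)) = 1*(1/2) = 1/2 ≈ 0.50000)
(I/B)*8 = (0/(1/2))*8 = (0*2)*8 = 0*8 = 0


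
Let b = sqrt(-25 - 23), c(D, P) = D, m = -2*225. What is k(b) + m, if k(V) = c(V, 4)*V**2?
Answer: -450 - 192*I*sqrt(3) ≈ -450.0 - 332.55*I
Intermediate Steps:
m = -450
b = 4*I*sqrt(3) (b = sqrt(-48) = 4*I*sqrt(3) ≈ 6.9282*I)
k(V) = V**3 (k(V) = V*V**2 = V**3)
k(b) + m = (4*I*sqrt(3))**3 - 450 = -192*I*sqrt(3) - 450 = -450 - 192*I*sqrt(3)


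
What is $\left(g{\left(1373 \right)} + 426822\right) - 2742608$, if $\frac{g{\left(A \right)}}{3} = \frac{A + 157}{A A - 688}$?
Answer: $- \frac{1454654027012}{628147} \approx -2.3158 \cdot 10^{6}$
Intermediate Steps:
$g{\left(A \right)} = \frac{3 \left(157 + A\right)}{-688 + A^{2}}$ ($g{\left(A \right)} = 3 \frac{A + 157}{A A - 688} = 3 \frac{157 + A}{A^{2} - 688} = 3 \frac{157 + A}{-688 + A^{2}} = \frac{3 \left(157 + A\right)}{-688 + A^{2}}$)
$\left(g{\left(1373 \right)} + 426822\right) - 2742608 = \left(\frac{3 \left(157 + 1373\right)}{-688 + 1373^{2}} + 426822\right) - 2742608 = \left(3 \frac{1}{-688 + 1885129} \cdot 1530 + 426822\right) - 2742608 = \left(3 \cdot \frac{1}{1884441} \cdot 1530 + 426822\right) - 2742608 = \left(\frac{1530}{628147} + 426822\right) - 2742608 = \frac{268106960364}{628147} - 2742608 = - \frac{1454654027012}{628147}$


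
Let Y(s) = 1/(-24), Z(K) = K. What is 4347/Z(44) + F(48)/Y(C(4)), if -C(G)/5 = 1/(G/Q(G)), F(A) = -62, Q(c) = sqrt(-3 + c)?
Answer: 69819/44 ≈ 1586.8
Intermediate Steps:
C(G) = -5*sqrt(-3 + G)/G
Y(s) = -1/24
4347/Z(44) + F(48)/Y(C(4)) = 4347/44 - 62/(-1/24) = 4347*(1/44) - 62*(-24) = 4347/44 + 1488 = 69819/44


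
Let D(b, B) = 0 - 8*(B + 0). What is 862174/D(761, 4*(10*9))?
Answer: -431087/1440 ≈ -299.37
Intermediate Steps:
D(b, B) = -8*B (D(b, B) = 0 - 8*B = -8*B)
862174/D(761, 4*(10*9)) = 862174/((-32*10*9)) = 862174/((-32*90)) = 862174/((-8*360)) = 862174/(-2880) = 862174*(-1/2880) = -431087/1440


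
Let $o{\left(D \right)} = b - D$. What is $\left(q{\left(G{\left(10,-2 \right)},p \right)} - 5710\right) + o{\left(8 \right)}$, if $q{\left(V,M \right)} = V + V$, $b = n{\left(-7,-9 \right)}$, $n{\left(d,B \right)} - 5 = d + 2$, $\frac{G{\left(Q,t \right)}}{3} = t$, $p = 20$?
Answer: $-5730$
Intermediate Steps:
$G{\left(Q,t \right)} = 3 t$
$n{\left(d,B \right)} = 7 + d$ ($n{\left(d,B \right)} = 5 + \left(d + 2\right) = 5 + \left(2 + d\right) = 7 + d$)
$b = 0$ ($b = 7 - 7 = 0$)
$o{\left(D \right)} = - D$ ($o{\left(D \right)} = 0 - D = - D$)
$q{\left(V,M \right)} = 2 V$
$\left(q{\left(G{\left(10,-2 \right)},p \right)} - 5710\right) + o{\left(8 \right)} = \left(2 \cdot 3 \left(-2\right) - 5710\right) - 8 = \left(2 \left(-6\right) - 5710\right) - 8 = \left(-12 - 5710\right) - 8 = -5722 - 8 = -5730$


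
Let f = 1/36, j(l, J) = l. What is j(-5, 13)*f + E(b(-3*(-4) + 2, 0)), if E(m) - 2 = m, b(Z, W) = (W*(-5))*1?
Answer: 67/36 ≈ 1.8611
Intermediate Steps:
b(Z, W) = -5*W (b(Z, W) = -5*W*1 = -5*W)
E(m) = 2 + m
f = 1/36 ≈ 0.027778
j(-5, 13)*f + E(b(-3*(-4) + 2, 0)) = -5*1/36 + (2 - 5*0) = -5/36 + (2 + 0) = -5/36 + 2 = 67/36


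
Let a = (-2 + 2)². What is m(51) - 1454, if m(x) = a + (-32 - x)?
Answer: -1537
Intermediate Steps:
a = 0 (a = 0² = 0)
m(x) = -32 - x (m(x) = 0 + (-32 - x) = -32 - x)
m(51) - 1454 = (-32 - 1*51) - 1454 = (-32 - 51) - 1454 = -83 - 1454 = -1537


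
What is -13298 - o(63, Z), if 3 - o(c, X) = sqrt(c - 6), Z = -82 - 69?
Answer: -13301 + sqrt(57) ≈ -13293.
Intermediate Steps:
Z = -151
o(c, X) = 3 - sqrt(-6 + c) (o(c, X) = 3 - sqrt(c - 6) = 3 - sqrt(-6 + c))
-13298 - o(63, Z) = -13298 - (3 - sqrt(-6 + 63)) = -13298 - (3 - sqrt(57)) = -13298 + (-3 + sqrt(57)) = -13301 + sqrt(57)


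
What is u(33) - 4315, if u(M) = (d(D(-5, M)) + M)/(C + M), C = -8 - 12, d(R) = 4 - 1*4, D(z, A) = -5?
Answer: -56062/13 ≈ -4312.5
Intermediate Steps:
d(R) = 0 (d(R) = 4 - 4 = 0)
C = -20
u(M) = M/(-20 + M) (u(M) = (0 + M)/(-20 + M) = M/(-20 + M))
u(33) - 4315 = 33/(-20 + 33) - 4315 = 33/13 - 4315 = -56062/13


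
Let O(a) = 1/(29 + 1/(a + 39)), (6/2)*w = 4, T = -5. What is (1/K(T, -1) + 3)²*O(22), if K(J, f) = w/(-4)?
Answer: 0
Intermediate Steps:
w = 4/3 (w = (⅓)*4 = 4/3 ≈ 1.3333)
K(J, f) = -⅓ (K(J, f) = (4/3)/(-4) = (4/3)*(-¼) = -⅓)
O(a) = 1/(29 + 1/(39 + a))
(1/K(T, -1) + 3)²*O(22) = (1/(-⅓) + 3)²*((39 + 22)/(1132 + 29*22)) = (-3 + 3)²*(61/(1132 + 638)) = 0²*(61/1770) = 0*((1/1770)*61) = 0*(61/1770) = 0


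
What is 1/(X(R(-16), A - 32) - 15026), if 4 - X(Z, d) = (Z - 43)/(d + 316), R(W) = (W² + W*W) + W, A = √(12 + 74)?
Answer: -1210451192/18185330621777 - 453*√86/18185330621777 ≈ -6.6562e-5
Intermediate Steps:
A = √86 ≈ 9.2736
R(W) = W + 2*W² (R(W) = (W² + W²) + W = 2*W² + W = W + 2*W²)
X(Z, d) = 4 - (-43 + Z)/(316 + d) (X(Z, d) = 4 - (Z - 43)/(d + 316) = 4 - (-43 + Z)/(316 + d))
1/(X(R(-16), A - 32) - 15026) = 1/((1307 - (-16)*(1 + 2*(-16)) + 4*(√86 - 32))/(316 + (√86 - 32)) - 15026) = 1/((1307 - (-16)*(1 - 32) + 4*(-32 + √86))/(316 + (-32 + √86)) - 15026) = 1/((1307 - (-16)*(-31) + (-128 + 4*√86))/(284 + √86) - 15026) = 1/((1307 - 1*496 + (-128 + 4*√86))/(284 + √86) - 15026) = 1/((1307 - 496 + (-128 + 4*√86))/(284 + √86) - 15026) = 1/((683 + 4*√86)/(284 + √86) - 15026) = 1/(-15026 + (683 + 4*√86)/(284 + √86))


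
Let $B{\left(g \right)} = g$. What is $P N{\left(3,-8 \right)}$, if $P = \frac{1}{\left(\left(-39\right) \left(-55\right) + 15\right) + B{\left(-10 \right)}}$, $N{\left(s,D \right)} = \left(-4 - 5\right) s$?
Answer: $- \frac{27}{2150} \approx -0.012558$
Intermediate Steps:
$N{\left(s,D \right)} = - 9 s$
$P = \frac{1}{2150}$ ($P = \frac{1}{\left(\left(-39\right) \left(-55\right) + 15\right) - 10} = \frac{1}{\left(2145 + 15\right) - 10} = \frac{1}{2160 - 10} = \frac{1}{2150} \approx 0.00046512$)
$P N{\left(3,-8 \right)} = \frac{\left(-9\right) 3}{2150} = \frac{1}{2150} \left(-27\right) = - \frac{27}{2150}$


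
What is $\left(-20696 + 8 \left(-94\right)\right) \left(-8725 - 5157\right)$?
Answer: $297741136$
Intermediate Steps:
$\left(-20696 + 8 \left(-94\right)\right) \left(-8725 - 5157\right) = \left(-20696 - 752\right) \left(-13882\right) = \left(-21448\right) \left(-13882\right) = 297741136$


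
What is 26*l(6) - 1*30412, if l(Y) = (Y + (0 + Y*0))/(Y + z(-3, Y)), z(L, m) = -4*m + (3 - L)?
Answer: -30425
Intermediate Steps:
z(L, m) = 3 - L - 4*m
l(Y) = Y/(6 - 3*Y) (l(Y) = (Y + (0 + Y*0))/(Y + (3 - 1*(-3) - 4*Y)) = (Y + (0 + 0))/(Y + (3 + 3 - 4*Y)) = (Y + 0)/(Y + (6 - 4*Y)) = Y/(6 - 3*Y))
26*l(6) - 1*30412 = 26*(-1*6/(-6 + 3*6)) - 1*30412 = 26*(-1*6/(-6 + 18)) - 30412 = 26*(-1*6/12) - 30412 = 26*(-1*6*1/12) - 30412 = 26*(-1/2) - 30412 = -13 - 30412 = -30425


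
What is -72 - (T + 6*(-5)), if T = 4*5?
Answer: -62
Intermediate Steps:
T = 20
-72 - (T + 6*(-5)) = -72 - (20 + 6*(-5)) = -72 - (20 - 30) = -72 - 1*(-10) = -72 + 10 = -62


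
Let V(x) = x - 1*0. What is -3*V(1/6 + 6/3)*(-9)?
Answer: 117/2 ≈ 58.500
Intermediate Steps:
V(x) = x (V(x) = x + 0 = x)
-3*V(1/6 + 6/3)*(-9) = -3*(1/6 + 6/3)*(-9) = -3*(1*(1/6) + 6*(1/3))*(-9) = -3*(1/6 + 2)*(-9) = -3*13/6*(-9) = -13/2*(-9) = 117/2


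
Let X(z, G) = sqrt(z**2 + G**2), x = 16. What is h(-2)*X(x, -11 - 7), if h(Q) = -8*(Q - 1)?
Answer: 48*sqrt(145) ≈ 578.00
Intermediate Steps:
h(Q) = 8 - 8*Q (h(Q) = -8*(-1 + Q) = 8 - 8*Q)
X(z, G) = sqrt(G**2 + z**2)
h(-2)*X(x, -11 - 7) = (8 - 8*(-2))*sqrt((-11 - 7)**2 + 16**2) = (8 + 16)*sqrt((-18)**2 + 256) = 24*sqrt(324 + 256) = 24*sqrt(580) = 24*(2*sqrt(145)) = 48*sqrt(145)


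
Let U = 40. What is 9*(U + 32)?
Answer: 648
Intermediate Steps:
9*(U + 32) = 9*(40 + 32) = 9*72 = 648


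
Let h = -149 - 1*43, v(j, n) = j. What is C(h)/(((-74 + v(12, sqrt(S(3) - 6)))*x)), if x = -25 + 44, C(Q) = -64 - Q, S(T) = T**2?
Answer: -64/589 ≈ -0.10866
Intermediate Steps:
h = -192 (h = -149 - 43 = -192)
x = 19
C(h)/(((-74 + v(12, sqrt(S(3) - 6)))*x)) = (-64 - 1*(-192))/(((-74 + 12)*19)) = (-64 + 192)/((-62*19)) = 128/(-1178) = 128*(-1/1178) = -64/589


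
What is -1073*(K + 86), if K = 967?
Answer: -1129869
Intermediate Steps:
-1073*(K + 86) = -1073*(967 + 86) = -1073*1053 = -1129869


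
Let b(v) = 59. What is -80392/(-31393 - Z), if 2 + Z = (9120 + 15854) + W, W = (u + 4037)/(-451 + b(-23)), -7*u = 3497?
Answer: 8484448/5947723 ≈ 1.4265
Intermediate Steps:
u = -3497/7 (u = -⅐*3497 = -3497/7 ≈ -499.57)
W = -12381/1372 (W = (-3497/7 + 4037)/(-451 + 59) = (24762/7)/(-392) = (24762/7)*(-1/392) = -12381/1372 ≈ -9.0240)
Z = 34249203/1372 (Z = -2 + ((9120 + 15854) - 12381/1372) = -2 + (24974 - 12381/1372) = -2 + 34251947/1372 = 34249203/1372 ≈ 24963.)
-80392/(-31393 - Z) = -80392/(-31393 - 1*34249203/1372) = -80392/(-31393 - 34249203/1372) = -80392/(-77320399/1372) = -80392*(-1372/77320399) = 8484448/5947723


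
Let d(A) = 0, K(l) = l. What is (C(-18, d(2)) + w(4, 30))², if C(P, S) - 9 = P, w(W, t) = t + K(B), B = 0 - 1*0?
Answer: 441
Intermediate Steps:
B = 0 (B = 0 + 0 = 0)
w(W, t) = t (w(W, t) = t + 0 = t)
C(P, S) = 9 + P
(C(-18, d(2)) + w(4, 30))² = ((9 - 18) + 30)² = (-9 + 30)² = 21² = 441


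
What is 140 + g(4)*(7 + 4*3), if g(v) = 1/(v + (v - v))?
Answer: 579/4 ≈ 144.75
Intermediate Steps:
g(v) = 1/v (g(v) = 1/(v + 0) = 1/v)
140 + g(4)*(7 + 4*3) = 140 + (7 + 4*3)/4 = 140 + (7 + 12)/4 = 140 + (¼)*19 = 140 + 19/4 = 579/4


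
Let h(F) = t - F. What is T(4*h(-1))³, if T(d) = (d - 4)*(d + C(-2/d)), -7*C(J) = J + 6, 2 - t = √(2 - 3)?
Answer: -38437729198/42875 - 4818410398*I/6125 ≈ -8.9651e+5 - 7.8668e+5*I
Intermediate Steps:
t = 2 - I (t = 2 - √(2 - 3) = 2 - √(-1) = 2 - I ≈ 2.0 - 1.0*I)
C(J) = -6/7 - J/7 (C(J) = -(J + 6)/7 = -(6 + J)/7 = -6/7 - J/7)
h(F) = 2 - I - F (h(F) = (2 - I) - F = 2 - I - F)
T(d) = (-4 + d)*(-6/7 + d + 2/(7*d)) (T(d) = (d - 4)*(d + (-6/7 - (-2)/(7*d))) = (-4 + d)*(d + (-6/7 + 2/(7*d))) = (-4 + d)*(-6/7 + d + 2/(7*d)))
T(4*h(-1))³ = (26/7 + (4*(2 - I - 1*(-1)))² - 136*(2 - I - 1*(-1))/7 - 8*1/(4*(2 - I - 1*(-1)))/7)³ = (26/7 + (4*(2 - I + 1))² - 136*(2 - I + 1)/7 - 8*1/(4*(2 - I + 1))/7)³ = (26/7 + (4*(3 - I))² - 136*(3 - I)/7 - (3/35 + I/35))³ = (26/7 + (12 - 4*I)² - 34*(12 - 4*I)/7 - 8*(12 + 4*I)/160/7)³ = (26/7 + (12 - 4*I)² + (-408/7 + 136*I/7) - (12 + 4*I)/140)³ = (-382/7 + (12 - 4*I)² - (12 + 4*I)/140 + 136*I/7)³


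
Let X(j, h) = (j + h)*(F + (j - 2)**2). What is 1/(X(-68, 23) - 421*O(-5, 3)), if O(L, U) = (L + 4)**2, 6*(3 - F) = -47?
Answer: -2/442817 ≈ -4.5165e-6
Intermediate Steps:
F = 65/6 (F = 3 - 1/6*(-47) = 3 + 47/6 = 65/6 ≈ 10.833)
O(L, U) = (4 + L)**2
X(j, h) = (65/6 + (-2 + j)**2)*(h + j) (X(j, h) = (j + h)*(65/6 + (j - 2)**2) = (h + j)*(65/6 + (-2 + j)**2) = (65/6 + (-2 + j)**2)*(h + j))
1/(X(-68, 23) - 421*O(-5, 3)) = 1/(((65/6)*23 + (65/6)*(-68) + 23*(-2 - 68)**2 - 68*(-2 - 68)**2) - 421*(4 - 5)**2) = 1/((1495/6 - 2210/3 + 23*(-70)**2 - 68*(-70)**2) - 421*(-1)**2) = 1/((1495/6 - 2210/3 + 23*4900 - 68*4900) - 421*1) = 1/((1495/6 - 2210/3 + 112700 - 333200) - 421) = 1/(-441975/2 - 421) = 1/(-442817/2) = -2/442817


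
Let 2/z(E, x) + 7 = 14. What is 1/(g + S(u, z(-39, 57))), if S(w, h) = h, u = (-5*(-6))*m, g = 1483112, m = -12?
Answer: 7/10381786 ≈ 6.7426e-7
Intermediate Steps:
z(E, x) = 2/7 (z(E, x) = 2/(-7 + 14) = 2/7)
u = -360 (u = -5*(-6)*(-12) = 30*(-12) = -360)
1/(g + S(u, z(-39, 57))) = 1/(1483112 + 2/7) = 1/(10381786/7) = 7/10381786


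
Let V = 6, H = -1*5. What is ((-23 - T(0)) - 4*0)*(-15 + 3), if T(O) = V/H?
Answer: 1308/5 ≈ 261.60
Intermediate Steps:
H = -5
T(O) = -6/5 (T(O) = 6/(-5) = 6*(-⅕) = -6/5)
((-23 - T(0)) - 4*0)*(-15 + 3) = ((-23 - 1*(-6/5)) - 4*0)*(-15 + 3) = ((-23 + 6/5) + 0)*(-12) = (-109/5 + 0)*(-12) = -109/5*(-12) = 1308/5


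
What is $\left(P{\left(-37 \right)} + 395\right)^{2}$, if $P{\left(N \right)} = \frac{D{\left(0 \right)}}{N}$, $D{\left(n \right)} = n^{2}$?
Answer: $156025$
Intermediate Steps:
$P{\left(N \right)} = 0$ ($P{\left(N \right)} = \frac{0^{2}}{N} = \frac{0}{N} = 0$)
$\left(P{\left(-37 \right)} + 395\right)^{2} = \left(0 + 395\right)^{2} = 395^{2} = 156025$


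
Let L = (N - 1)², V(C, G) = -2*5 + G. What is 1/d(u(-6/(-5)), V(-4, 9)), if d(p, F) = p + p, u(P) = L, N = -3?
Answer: 1/32 ≈ 0.031250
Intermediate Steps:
V(C, G) = -10 + G
L = 16 (L = (-3 - 1)² = (-4)² = 16)
u(P) = 16
d(p, F) = 2*p
1/d(u(-6/(-5)), V(-4, 9)) = 1/(2*16) = 1/32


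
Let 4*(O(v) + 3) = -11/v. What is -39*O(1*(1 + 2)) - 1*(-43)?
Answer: 783/4 ≈ 195.75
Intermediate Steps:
O(v) = -3 - 11/(4*v) (O(v) = -3 + (-11/v)/4 = -3 - 11/(4*v))
-39*O(1*(1 + 2)) - 1*(-43) = -39*(-3 - 11/(4*(1 + 2))) - 1*(-43) = -39*(-3 - 11/(4*(1*3))) + 43 = -39*(-3 - 11/4/3) + 43 = -39*(-3 - 11/4*1/3) + 43 = -39*(-3 - 11/12) + 43 = -39*(-47/12) + 43 = 611/4 + 43 = 783/4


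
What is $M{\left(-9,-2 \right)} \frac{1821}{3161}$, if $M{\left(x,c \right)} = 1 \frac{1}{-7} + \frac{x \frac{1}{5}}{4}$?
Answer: $- \frac{151143}{442540} \approx -0.34154$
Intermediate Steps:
$M{\left(x,c \right)} = - \frac{1}{7} + \frac{x}{20}$ ($M{\left(x,c \right)} = 1 \left(- \frac{1}{7}\right) + x \frac{1}{5} \cdot \frac{1}{4} = - \frac{1}{7} + \frac{x}{5} \cdot \frac{1}{4} = - \frac{1}{7} + \frac{x}{20}$)
$M{\left(-9,-2 \right)} \frac{1821}{3161} = \left(- \frac{1}{7} + \frac{1}{20} \left(-9\right)\right) \frac{1821}{3161} = \left(- \frac{1}{7} - \frac{9}{20}\right) 1821 \cdot \frac{1}{3161} = \left(- \frac{83}{140}\right) \frac{1821}{3161} = - \frac{151143}{442540}$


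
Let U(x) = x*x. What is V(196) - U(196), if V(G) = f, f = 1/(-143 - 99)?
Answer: -9296673/242 ≈ -38416.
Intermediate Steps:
f = -1/242 (f = 1/(-242) = -1/242 ≈ -0.0041322)
V(G) = -1/242
U(x) = x²
V(196) - U(196) = -1/242 - 1*196² = -1/242 - 1*38416 = -1/242 - 38416 = -9296673/242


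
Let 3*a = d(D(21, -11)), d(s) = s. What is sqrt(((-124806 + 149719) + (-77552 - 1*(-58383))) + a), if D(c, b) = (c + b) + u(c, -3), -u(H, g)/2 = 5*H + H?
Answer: sqrt(50970)/3 ≈ 75.255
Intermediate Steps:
u(H, g) = -12*H (u(H, g) = -2*(5*H + H) = -12*H)
D(c, b) = b - 11*c (D(c, b) = (c + b) - 12*c = (b + c) - 12*c = b - 11*c)
a = -242/3 (a = (-11 - 11*21)/3 = (-11 - 231)/3 = (1/3)*(-242) = -242/3 ≈ -80.667)
sqrt(((-124806 + 149719) + (-77552 - 1*(-58383))) + a) = sqrt(((-124806 + 149719) + (-77552 - 1*(-58383))) - 242/3) = sqrt((24913 + (-77552 + 58383)) - 242/3) = sqrt((24913 - 19169) - 242/3) = sqrt(5744 - 242/3) = sqrt(16990/3) = sqrt(50970)/3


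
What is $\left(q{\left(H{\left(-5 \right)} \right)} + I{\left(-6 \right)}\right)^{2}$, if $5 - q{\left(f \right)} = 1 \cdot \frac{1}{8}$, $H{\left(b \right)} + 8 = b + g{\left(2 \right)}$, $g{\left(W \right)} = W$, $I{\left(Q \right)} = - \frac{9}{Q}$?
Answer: $\frac{2601}{64} \approx 40.641$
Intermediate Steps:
$H{\left(b \right)} = -6 + b$ ($H{\left(b \right)} = -8 + \left(b + 2\right) = -8 + \left(2 + b\right) = -6 + b$)
$q{\left(f \right)} = \frac{39}{8}$ ($q{\left(f \right)} = 5 - 1 \cdot \frac{1}{8} = 5 - \frac{1}{8} = \frac{39}{8}$)
$\left(q{\left(H{\left(-5 \right)} \right)} + I{\left(-6 \right)}\right)^{2} = \left(\frac{39}{8} - \frac{9}{-6}\right)^{2} = \left(\frac{39}{8} - - \frac{3}{2}\right)^{2} = \left(\frac{39}{8} + \frac{3}{2}\right)^{2} = \left(\frac{51}{8}\right)^{2} = \frac{2601}{64}$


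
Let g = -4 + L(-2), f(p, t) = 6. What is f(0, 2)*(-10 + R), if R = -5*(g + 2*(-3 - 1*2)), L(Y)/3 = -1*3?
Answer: 630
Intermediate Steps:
L(Y) = -9 (L(Y) = 3*(-1*3) = 3*(-3) = -9)
g = -13 (g = -4 - 9 = -13)
R = 115 (R = -5*(-13 + 2*(-3 - 1*2)) = -5*(-13 + 2*(-3 - 2)) = -5*(-13 + 2*(-5)) = -5*(-13 - 10) = -5*(-23) = 115)
f(0, 2)*(-10 + R) = 6*(-10 + 115) = 6*105 = 630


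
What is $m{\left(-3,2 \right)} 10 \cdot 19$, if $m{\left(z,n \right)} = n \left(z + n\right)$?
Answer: $-380$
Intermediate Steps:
$m{\left(z,n \right)} = n \left(n + z\right)$
$m{\left(-3,2 \right)} 10 \cdot 19 = 2 \left(2 - 3\right) 10 \cdot 19 = 2 \left(-1\right) 10 \cdot 19 = \left(-2\right) 10 \cdot 19 = \left(-20\right) 19 = -380$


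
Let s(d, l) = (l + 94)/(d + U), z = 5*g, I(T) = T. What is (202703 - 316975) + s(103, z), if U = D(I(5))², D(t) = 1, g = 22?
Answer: -2971021/26 ≈ -1.1427e+5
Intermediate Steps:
z = 110 (z = 5*22 = 110)
U = 1 (U = 1² = 1)
s(d, l) = (94 + l)/(1 + d) (s(d, l) = (l + 94)/(d + 1) = (94 + l)/(1 + d))
(202703 - 316975) + s(103, z) = (202703 - 316975) + (94 + 110)/(1 + 103) = -114272 + 204/104 = -114272 + (1/104)*204 = -114272 + 51/26 = -2971021/26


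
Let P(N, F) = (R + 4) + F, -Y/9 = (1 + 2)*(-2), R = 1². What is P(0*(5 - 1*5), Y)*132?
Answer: 7788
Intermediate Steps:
R = 1
Y = 54 (Y = -9*(1 + 2)*(-2) = -27*(-2) = -9*(-6) = 54)
P(N, F) = 5 + F (P(N, F) = (1 + 4) + F = 5 + F)
P(0*(5 - 1*5), Y)*132 = (5 + 54)*132 = 59*132 = 7788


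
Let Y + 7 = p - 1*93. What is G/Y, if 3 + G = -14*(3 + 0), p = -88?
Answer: 45/188 ≈ 0.23936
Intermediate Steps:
G = -45 (G = -3 - 14*(3 + 0) = -3 - 14*3 = -3 - 42 = -45)
Y = -188 (Y = -7 + (-88 - 1*93) = -7 + (-88 - 93) = -7 - 181 = -188)
G/Y = -45/(-188) = -45*(-1/188) = 45/188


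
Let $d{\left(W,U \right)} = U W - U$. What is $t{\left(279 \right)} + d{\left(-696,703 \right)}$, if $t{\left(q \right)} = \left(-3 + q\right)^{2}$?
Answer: $-413815$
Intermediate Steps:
$d{\left(W,U \right)} = - U + U W$
$t{\left(279 \right)} + d{\left(-696,703 \right)} = \left(-3 + 279\right)^{2} + 703 \left(-1 - 696\right) = 276^{2} + 703 \left(-697\right) = 76176 - 489991 = -413815$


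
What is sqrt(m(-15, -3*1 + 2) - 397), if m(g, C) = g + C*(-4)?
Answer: 2*I*sqrt(102) ≈ 20.199*I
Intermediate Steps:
m(g, C) = g - 4*C
sqrt(m(-15, -3*1 + 2) - 397) = sqrt((-15 - 4*(-3*1 + 2)) - 397) = sqrt((-15 - 4*(-3 + 2)) - 397) = sqrt((-15 - 4*(-1)) - 397) = sqrt((-15 + 4) - 397) = sqrt(-11 - 397) = sqrt(-408) = 2*I*sqrt(102)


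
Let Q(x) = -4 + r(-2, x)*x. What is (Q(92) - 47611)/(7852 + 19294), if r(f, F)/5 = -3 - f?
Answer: -48075/27146 ≈ -1.7710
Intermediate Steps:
r(f, F) = -15 - 5*f (r(f, F) = 5*(-3 - f) = -15 - 5*f)
Q(x) = -4 - 5*x (Q(x) = -4 + (-15 - 5*(-2))*x = -4 + (-15 + 10)*x = -4 - 5*x)
(Q(92) - 47611)/(7852 + 19294) = ((-4 - 5*92) - 47611)/(7852 + 19294) = ((-4 - 460) - 47611)/27146 = (-464 - 47611)*(1/27146) = -48075*1/27146 = -48075/27146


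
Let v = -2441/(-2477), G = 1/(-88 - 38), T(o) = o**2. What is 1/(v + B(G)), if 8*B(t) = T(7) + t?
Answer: 2496816/17751049 ≈ 0.14066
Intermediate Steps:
G = -1/126 (G = 1/(-126) = -1/126 ≈ -0.0079365)
B(t) = 49/8 + t/8 (B(t) = (7**2 + t)/8 = (49 + t)/8 = 49/8 + t/8)
v = 2441/2477 (v = -2441*(-1/2477) = 2441/2477 ≈ 0.98547)
1/(v + B(G)) = 1/(2441/2477 + (49/8 + (1/8)*(-1/126))) = 1/(2441/2477 + (49/8 - 1/1008)) = 1/(2441/2477 + 6173/1008) = 1/(17751049/2496816) = 2496816/17751049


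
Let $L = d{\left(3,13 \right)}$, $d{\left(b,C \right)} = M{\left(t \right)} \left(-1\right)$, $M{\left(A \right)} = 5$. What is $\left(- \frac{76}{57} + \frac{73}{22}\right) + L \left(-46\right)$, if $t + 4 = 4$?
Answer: $\frac{15311}{66} \approx 231.98$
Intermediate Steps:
$t = 0$ ($t = -4 + 4 = 0$)
$d{\left(b,C \right)} = -5$ ($d{\left(b,C \right)} = 5 \left(-1\right) = -5$)
$L = -5$
$\left(- \frac{76}{57} + \frac{73}{22}\right) + L \left(-46\right) = \left(- \frac{76}{57} + \frac{73}{22}\right) - -230 = \left(\left(-76\right) \frac{1}{57} + 73 \cdot \frac{1}{22}\right) + 230 = \left(- \frac{4}{3} + \frac{73}{22}\right) + 230 = \frac{131}{66} + 230 = \frac{15311}{66}$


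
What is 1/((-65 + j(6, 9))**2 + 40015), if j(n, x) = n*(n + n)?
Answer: 1/40064 ≈ 2.4960e-5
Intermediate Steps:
j(n, x) = 2*n**2 (j(n, x) = n*(2*n) = 2*n**2)
1/((-65 + j(6, 9))**2 + 40015) = 1/((-65 + 2*6**2)**2 + 40015) = 1/((-65 + 2*36)**2 + 40015) = 1/((-65 + 72)**2 + 40015) = 1/(7**2 + 40015) = 1/(49 + 40015) = 1/40064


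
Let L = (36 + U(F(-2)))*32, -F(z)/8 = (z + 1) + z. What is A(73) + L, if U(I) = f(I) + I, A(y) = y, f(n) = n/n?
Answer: 2025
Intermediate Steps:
f(n) = 1
F(z) = -8 - 16*z (F(z) = -8*((z + 1) + z) = -8*((1 + z) + z) = -8*(1 + 2*z) = -8 - 16*z)
U(I) = 1 + I
L = 1952 (L = (36 + (1 + (-8 - 16*(-2))))*32 = (36 + (1 + (-8 + 32)))*32 = (36 + (1 + 24))*32 = (36 + 25)*32 = 61*32 = 1952)
A(73) + L = 73 + 1952 = 2025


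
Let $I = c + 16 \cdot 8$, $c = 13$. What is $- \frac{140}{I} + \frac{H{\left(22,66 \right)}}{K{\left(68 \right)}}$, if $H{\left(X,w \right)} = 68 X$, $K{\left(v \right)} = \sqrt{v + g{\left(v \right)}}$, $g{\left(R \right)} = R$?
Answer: $- \frac{140}{141} + 22 \sqrt{34} \approx 127.29$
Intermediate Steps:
$K{\left(v \right)} = \sqrt{2} \sqrt{v}$ ($K{\left(v \right)} = \sqrt{v + v} = \sqrt{2 v} = \sqrt{2} \sqrt{v}$)
$I = 141$ ($I = 13 + 16 \cdot 8 = 13 + 128 = 141$)
$- \frac{140}{I} + \frac{H{\left(22,66 \right)}}{K{\left(68 \right)}} = - \frac{140}{141} + \frac{68 \cdot 22}{\sqrt{2} \sqrt{68}} = \left(-140\right) \frac{1}{141} + \frac{1496}{\sqrt{2} \cdot 2 \sqrt{17}} = - \frac{140}{141} + \frac{1496}{2 \sqrt{34}} = - \frac{140}{141} + 1496 \frac{\sqrt{34}}{68} = - \frac{140}{141} + 22 \sqrt{34}$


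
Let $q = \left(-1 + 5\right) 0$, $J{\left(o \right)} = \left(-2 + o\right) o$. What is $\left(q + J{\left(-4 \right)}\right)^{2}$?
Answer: $576$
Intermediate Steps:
$J{\left(o \right)} = o \left(-2 + o\right)$
$q = 0$ ($q = 4 \cdot 0 = 0$)
$\left(q + J{\left(-4 \right)}\right)^{2} = \left(0 - 4 \left(-2 - 4\right)\right)^{2} = \left(0 - -24\right)^{2} = \left(0 + 24\right)^{2} = 24^{2} = 576$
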